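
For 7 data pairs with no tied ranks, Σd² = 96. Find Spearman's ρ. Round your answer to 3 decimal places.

-0.714

ρ = 1 − 6Σd² / [n(n²−1)] = 1 − 6×96 / (7×48)
  = 1 − 576/336 = 1 − 1.7143 ≈ -0.714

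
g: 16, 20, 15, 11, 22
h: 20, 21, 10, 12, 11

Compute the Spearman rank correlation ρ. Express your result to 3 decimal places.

Rank g: 3, 4, 2, 1, 5
Rank h: 4, 5, 1, 3, 2
d = rank(g) − rank(h): -1, -1, 1, -2, 3; Σd² = 16
ρ = 1 − 6Σd² / [n(n²−1)] = 1 − 6×16 / (5×24) = 1 − 96/120 ≈ 0.200

0.200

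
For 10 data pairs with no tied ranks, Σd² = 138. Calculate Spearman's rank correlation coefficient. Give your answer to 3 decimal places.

ρ = 1 − 6Σd² / [n(n²−1)] = 1 − 6×138 / (10×99)
  = 1 − 828/990 = 1 − 0.8364 ≈ 0.164

0.164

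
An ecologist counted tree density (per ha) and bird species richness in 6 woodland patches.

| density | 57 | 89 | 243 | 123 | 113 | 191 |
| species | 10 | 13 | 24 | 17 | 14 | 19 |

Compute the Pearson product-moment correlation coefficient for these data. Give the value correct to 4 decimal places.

n = 6, Σx = 816, Σy = 97, Σx² = 134598, Σy² = 1691, Σxy = 14861
nΣxy − ΣxΣy = 89166 − 79152 = 10014
nΣx² − (Σx)² = 807588 − 665856 = 141732; nΣy² − (Σy)² = 10146 − 9409 = 737
r = 10014 / √(141732 × 737) = 10014 / 10220.3955 ≈ 0.9798

0.9798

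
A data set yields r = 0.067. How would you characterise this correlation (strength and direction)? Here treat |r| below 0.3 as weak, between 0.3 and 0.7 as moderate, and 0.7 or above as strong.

weak positive

r = 0.067 > 0 so the relationship is positive.
|r| = 0.067, which falls in the weak range.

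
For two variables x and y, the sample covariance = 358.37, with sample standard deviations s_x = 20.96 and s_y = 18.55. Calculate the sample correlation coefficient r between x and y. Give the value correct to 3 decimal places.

r = Cov(x,y) / (s_x · s_y) = 358.37 / (20.96 × 18.55)
  = 358.37 / 388.8080 ≈ 0.922

0.922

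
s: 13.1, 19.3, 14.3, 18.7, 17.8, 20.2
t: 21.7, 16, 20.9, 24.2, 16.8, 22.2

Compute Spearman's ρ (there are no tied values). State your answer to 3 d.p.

0.086

Rank s: 1, 5, 2, 4, 3, 6
Rank t: 4, 1, 3, 6, 2, 5
d = rank(s) − rank(t): -3, 4, -1, -2, 1, 1; Σd² = 32
ρ = 1 − 6Σd² / [n(n²−1)] = 1 − 6×32 / (6×35) = 1 − 192/210 ≈ 0.086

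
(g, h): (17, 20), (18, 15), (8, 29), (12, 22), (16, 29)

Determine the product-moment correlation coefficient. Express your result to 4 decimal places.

-0.6286

n = 5, Σg = 71, Σh = 115, Σg² = 1077, Σh² = 2791, Σgh = 1570
nΣgh − ΣgΣh = 7850 − 8165 = -315
nΣg² − (Σg)² = 5385 − 5041 = 344; nΣh² − (Σh)² = 13955 − 13225 = 730
r = -315 / √(344 × 730) = -315 / 501.1187 ≈ -0.6286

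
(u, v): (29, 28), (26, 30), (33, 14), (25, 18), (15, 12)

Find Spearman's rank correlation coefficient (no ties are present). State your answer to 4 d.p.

Rank u: 4, 3, 5, 2, 1
Rank v: 4, 5, 2, 3, 1
d = rank(u) − rank(v): 0, -2, 3, -1, 0; Σd² = 14
ρ = 1 − 6Σd² / [n(n²−1)] = 1 − 6×14 / (5×24) = 1 − 84/120 ≈ 0.3000

0.3000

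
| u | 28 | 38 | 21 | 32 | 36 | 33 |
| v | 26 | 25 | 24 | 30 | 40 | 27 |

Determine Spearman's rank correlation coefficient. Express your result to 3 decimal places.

0.371

Rank u: 2, 6, 1, 3, 5, 4
Rank v: 3, 2, 1, 5, 6, 4
d = rank(u) − rank(v): -1, 4, 0, -2, -1, 0; Σd² = 22
ρ = 1 − 6Σd² / [n(n²−1)] = 1 − 6×22 / (6×35) = 1 − 132/210 ≈ 0.371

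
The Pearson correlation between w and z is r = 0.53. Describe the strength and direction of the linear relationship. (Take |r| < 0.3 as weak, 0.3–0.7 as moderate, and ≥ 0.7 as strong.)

r = 0.53 > 0 so the relationship is positive.
|r| = 0.53, which falls in the moderate range.

moderate positive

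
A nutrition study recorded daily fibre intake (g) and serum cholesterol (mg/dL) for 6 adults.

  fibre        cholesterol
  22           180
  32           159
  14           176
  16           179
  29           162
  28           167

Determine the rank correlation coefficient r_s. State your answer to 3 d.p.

Rank fibre: 3, 6, 1, 2, 5, 4
Rank cholesterol: 6, 1, 4, 5, 2, 3
d = rank(fibre) − rank(cholesterol): -3, 5, -3, -3, 3, 1; Σd² = 62
ρ = 1 − 6Σd² / [n(n²−1)] = 1 − 6×62 / (6×35) = 1 − 372/210 ≈ -0.771

-0.771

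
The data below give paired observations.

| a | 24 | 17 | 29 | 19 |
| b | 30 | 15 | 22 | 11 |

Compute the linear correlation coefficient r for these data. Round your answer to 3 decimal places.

0.642

n = 4, Σa = 89, Σb = 78, Σa² = 2067, Σb² = 1730, Σab = 1822
nΣab − ΣaΣb = 7288 − 6942 = 346
nΣa² − (Σa)² = 8268 − 7921 = 347; nΣb² − (Σb)² = 6920 − 6084 = 836
r = 346 / √(347 × 836) = 346 / 538.6019 ≈ 0.642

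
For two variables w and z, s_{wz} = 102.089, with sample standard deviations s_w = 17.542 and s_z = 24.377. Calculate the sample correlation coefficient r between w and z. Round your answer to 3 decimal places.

0.239

r = Cov(w,z) / (s_w · s_z) = 102.089 / (17.542 × 24.377)
  = 102.089 / 427.6213 ≈ 0.239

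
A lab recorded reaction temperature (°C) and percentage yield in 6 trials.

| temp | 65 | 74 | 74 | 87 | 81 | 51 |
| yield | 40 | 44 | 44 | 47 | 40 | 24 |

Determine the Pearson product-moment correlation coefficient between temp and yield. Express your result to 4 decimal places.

0.8782

n = 6, Σx = 432, Σy = 239, Σx² = 31908, Σy² = 9857, Σxy = 17665
nΣxy − ΣxΣy = 105990 − 103248 = 2742
nΣx² − (Σx)² = 191448 − 186624 = 4824; nΣy² − (Σy)² = 59142 − 57121 = 2021
r = 2742 / √(4824 × 2021) = 2742 / 3122.3875 ≈ 0.8782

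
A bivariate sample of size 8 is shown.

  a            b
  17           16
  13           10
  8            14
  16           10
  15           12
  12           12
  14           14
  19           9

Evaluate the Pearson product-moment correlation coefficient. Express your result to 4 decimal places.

n = 8, Σa = 114, Σb = 97, Σa² = 1704, Σb² = 1217, Σab = 1365
nΣab − ΣaΣb = 10920 − 11058 = -138
nΣa² − (Σa)² = 13632 − 12996 = 636; nΣb² − (Σb)² = 9736 − 9409 = 327
r = -138 / √(636 × 327) = -138 / 456.0395 ≈ -0.3026

-0.3026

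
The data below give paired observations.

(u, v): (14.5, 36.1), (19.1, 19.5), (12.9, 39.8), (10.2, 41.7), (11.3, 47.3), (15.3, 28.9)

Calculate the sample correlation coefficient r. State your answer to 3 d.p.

n = 6, Σu = 83.3, Σv = 213.3, Σu² = 1207.29, Σv² = 8078.89, Σuv = 2811.32
nΣuv − ΣuΣv = 16867.92 − 17767.89 = -899.97
nΣu² − (Σu)² = 7243.74 − 6938.89 = 304.85; nΣv² − (Σv)² = 48473.34 − 45496.89 = 2976.45
r = -899.97 / √(304.85 × 2976.45) = -899.97 / 952.5601 ≈ -0.945

-0.945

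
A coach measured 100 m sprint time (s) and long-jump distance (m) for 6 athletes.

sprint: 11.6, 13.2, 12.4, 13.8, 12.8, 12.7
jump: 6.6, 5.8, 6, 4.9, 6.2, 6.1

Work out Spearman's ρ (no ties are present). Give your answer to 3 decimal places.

Rank sprint: 1, 5, 2, 6, 4, 3
Rank jump: 6, 2, 3, 1, 5, 4
d = rank(sprint) − rank(jump): -5, 3, -1, 5, -1, -1; Σd² = 62
ρ = 1 − 6Σd² / [n(n²−1)] = 1 − 6×62 / (6×35) = 1 − 372/210 ≈ -0.771

-0.771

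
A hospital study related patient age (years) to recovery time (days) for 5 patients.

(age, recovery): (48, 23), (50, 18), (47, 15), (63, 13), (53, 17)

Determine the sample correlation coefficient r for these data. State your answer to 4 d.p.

-0.6185

n = 5, Σx = 261, Σy = 86, Σx² = 13791, Σy² = 1536, Σxy = 4429
nΣxy − ΣxΣy = 22145 − 22446 = -301
nΣx² − (Σx)² = 68955 − 68121 = 834; nΣy² − (Σy)² = 7680 − 7396 = 284
r = -301 / √(834 × 284) = -301 / 486.6785 ≈ -0.6185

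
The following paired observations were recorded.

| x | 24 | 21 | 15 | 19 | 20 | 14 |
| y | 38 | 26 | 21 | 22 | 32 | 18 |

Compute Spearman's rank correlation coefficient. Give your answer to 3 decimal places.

0.943

Rank x: 6, 5, 2, 3, 4, 1
Rank y: 6, 4, 2, 3, 5, 1
d = rank(x) − rank(y): 0, 1, 0, 0, -1, 0; Σd² = 2
ρ = 1 − 6Σd² / [n(n²−1)] = 1 − 6×2 / (6×35) = 1 − 12/210 ≈ 0.943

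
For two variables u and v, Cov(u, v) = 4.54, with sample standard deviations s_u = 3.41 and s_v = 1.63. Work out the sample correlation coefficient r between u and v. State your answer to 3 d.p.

r = Cov(u,v) / (s_u · s_v) = 4.54 / (3.41 × 1.63)
  = 4.54 / 5.5583 ≈ 0.817

0.817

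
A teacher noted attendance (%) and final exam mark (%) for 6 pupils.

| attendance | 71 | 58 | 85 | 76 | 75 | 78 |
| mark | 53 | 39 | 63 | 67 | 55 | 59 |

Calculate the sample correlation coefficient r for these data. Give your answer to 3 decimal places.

0.887

n = 6, Σx = 443, Σy = 336, Σx² = 33115, Σy² = 19294, Σxy = 25199
nΣxy − ΣxΣy = 151194 − 148848 = 2346
nΣx² − (Σx)² = 198690 − 196249 = 2441; nΣy² − (Σy)² = 115764 − 112896 = 2868
r = 2346 / √(2441 × 2868) = 2346 / 2645.9002 ≈ 0.887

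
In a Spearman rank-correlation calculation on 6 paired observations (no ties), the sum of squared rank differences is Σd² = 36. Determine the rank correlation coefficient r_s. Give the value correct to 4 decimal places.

-0.0286

ρ = 1 − 6Σd² / [n(n²−1)] = 1 − 6×36 / (6×35)
  = 1 − 216/210 = 1 − 1.02857 ≈ -0.0286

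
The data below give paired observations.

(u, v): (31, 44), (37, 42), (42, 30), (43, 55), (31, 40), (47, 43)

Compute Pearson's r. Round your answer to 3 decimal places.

n = 6, Σu = 231, Σv = 254, Σu² = 9113, Σv² = 11074, Σuv = 9804
nΣuv − ΣuΣv = 58824 − 58674 = 150
nΣu² − (Σu)² = 54678 − 53361 = 1317; nΣv² − (Σv)² = 66444 − 64516 = 1928
r = 150 / √(1317 × 1928) = 150 / 1593.4792 ≈ 0.094

0.094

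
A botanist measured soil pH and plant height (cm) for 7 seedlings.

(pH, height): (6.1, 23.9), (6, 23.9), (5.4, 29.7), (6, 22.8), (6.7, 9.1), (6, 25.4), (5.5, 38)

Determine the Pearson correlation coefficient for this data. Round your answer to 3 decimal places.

n = 7, Σx = 41.7, Σy = 172.8, Σx² = 249.51, Σy² = 4716.32, Σxy = 1008.74
nΣxy − ΣxΣy = 7061.18 − 7205.76 = -144.58
nΣx² − (Σx)² = 1746.57 − 1738.89 = 7.68; nΣy² − (Σy)² = 33014.24 − 29859.84 = 3154.4
r = -144.58 / √(7.68 × 3154.4) = -144.58 / 155.6464 ≈ -0.929

-0.929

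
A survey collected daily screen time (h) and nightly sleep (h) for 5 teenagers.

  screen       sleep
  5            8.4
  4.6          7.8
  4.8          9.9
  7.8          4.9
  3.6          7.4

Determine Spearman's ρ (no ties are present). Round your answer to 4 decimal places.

-0.1000

Rank screen: 4, 2, 3, 5, 1
Rank sleep: 4, 3, 5, 1, 2
d = rank(screen) − rank(sleep): 0, -1, -2, 4, -1; Σd² = 22
ρ = 1 − 6Σd² / [n(n²−1)] = 1 − 6×22 / (5×24) = 1 − 132/120 ≈ -0.1000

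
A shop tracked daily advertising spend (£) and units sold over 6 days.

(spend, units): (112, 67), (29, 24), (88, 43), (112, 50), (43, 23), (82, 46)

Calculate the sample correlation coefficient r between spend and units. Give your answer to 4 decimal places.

n = 6, Σx = 466, Σy = 253, Σx² = 42246, Σy² = 12059, Σxy = 22345
nΣxy − ΣxΣy = 134070 − 117898 = 16172
nΣx² − (Σx)² = 253476 − 217156 = 36320; nΣy² − (Σy)² = 72354 − 64009 = 8345
r = 16172 / √(36320 × 8345) = 16172 / 17409.4917 ≈ 0.9289

0.9289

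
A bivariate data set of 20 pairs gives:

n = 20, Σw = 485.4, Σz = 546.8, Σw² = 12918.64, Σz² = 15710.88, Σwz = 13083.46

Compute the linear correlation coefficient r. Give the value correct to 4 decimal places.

-0.2013

r = (nΣwz − ΣwΣz) / √[(nΣw² − (Σw)²)(nΣz² − (Σz)²)]
Numerator: 20×13083.46 − 485.4×546.8 = -3747.52
Denominator: √[(258372.8 − 235613.16)(314217.6 − 298990.24)] = √[22759.64 × 15227.36] = 18616.3700
r = -3747.52 / 18616.3700 ≈ -0.2013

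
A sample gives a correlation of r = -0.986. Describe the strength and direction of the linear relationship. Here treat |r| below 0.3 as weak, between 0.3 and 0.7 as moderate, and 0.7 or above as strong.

strong negative

r = -0.986 < 0 so the relationship is negative.
|r| = 0.986, which falls in the strong range.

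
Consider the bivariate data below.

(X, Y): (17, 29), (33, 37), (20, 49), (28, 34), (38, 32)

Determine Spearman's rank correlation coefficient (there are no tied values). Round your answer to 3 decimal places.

0.100

Rank X: 1, 4, 2, 3, 5
Rank Y: 1, 4, 5, 3, 2
d = rank(X) − rank(Y): 0, 0, -3, 0, 3; Σd² = 18
ρ = 1 − 6Σd² / [n(n²−1)] = 1 − 6×18 / (5×24) = 1 − 108/120 ≈ 0.100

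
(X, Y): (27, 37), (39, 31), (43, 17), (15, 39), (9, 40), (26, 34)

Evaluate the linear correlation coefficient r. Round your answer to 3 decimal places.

-0.855

n = 6, ΣX = 159, ΣY = 198, ΣX² = 5081, ΣY² = 6896, ΣXY = 4768
nΣXY − ΣXΣY = 28608 − 31482 = -2874
nΣX² − (ΣX)² = 30486 − 25281 = 5205; nΣY² − (ΣY)² = 41376 − 39204 = 2172
r = -2874 / √(5205 × 2172) = -2874 / 3362.3295 ≈ -0.855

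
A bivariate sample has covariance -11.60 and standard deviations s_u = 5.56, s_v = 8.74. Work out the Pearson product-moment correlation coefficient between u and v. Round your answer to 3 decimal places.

-0.239

r = Cov(u,v) / (s_u · s_v) = -11.60 / (5.56 × 8.74)
  = -11.60 / 48.5944 ≈ -0.239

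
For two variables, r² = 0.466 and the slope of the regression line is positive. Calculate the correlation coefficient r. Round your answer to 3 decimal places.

|r| = √0.466 = 0.683
The association is positive, so r = 0.683.

0.683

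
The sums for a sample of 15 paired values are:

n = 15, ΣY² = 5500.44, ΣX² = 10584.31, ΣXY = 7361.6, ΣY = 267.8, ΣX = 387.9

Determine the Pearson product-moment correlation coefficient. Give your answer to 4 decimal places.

r = (nΣXY − ΣXΣY) / √[(nΣX² − (ΣX)²)(nΣY² − (ΣY)²)]
Numerator: 15×7361.6 − 387.9×267.8 = 6544.38
Denominator: √[(158764.65 − 150466.41)(82506.6 − 71716.84)] = √[8298.24 × 10789.76] = 9462.3474
r = 6544.38 / 9462.3474 ≈ 0.6916

0.6916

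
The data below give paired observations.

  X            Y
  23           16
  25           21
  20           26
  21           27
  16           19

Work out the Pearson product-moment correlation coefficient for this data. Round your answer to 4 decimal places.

n = 5, ΣX = 105, ΣY = 109, ΣX² = 2251, ΣY² = 2463, ΣXY = 2284
nΣXY − ΣXΣY = 11420 − 11445 = -25
nΣX² − (ΣX)² = 11255 − 11025 = 230; nΣY² − (ΣY)² = 12315 − 11881 = 434
r = -25 / √(230 × 434) = -25 / 315.9430 ≈ -0.0791

-0.0791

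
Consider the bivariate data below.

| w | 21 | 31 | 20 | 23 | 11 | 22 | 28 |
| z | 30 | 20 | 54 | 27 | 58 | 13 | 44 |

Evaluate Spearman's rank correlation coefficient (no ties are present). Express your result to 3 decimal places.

-0.643

Rank w: 3, 7, 2, 5, 1, 4, 6
Rank z: 4, 2, 6, 3, 7, 1, 5
d = rank(w) − rank(z): -1, 5, -4, 2, -6, 3, 1; Σd² = 92
ρ = 1 − 6Σd² / [n(n²−1)] = 1 − 6×92 / (7×48) = 1 − 552/336 ≈ -0.643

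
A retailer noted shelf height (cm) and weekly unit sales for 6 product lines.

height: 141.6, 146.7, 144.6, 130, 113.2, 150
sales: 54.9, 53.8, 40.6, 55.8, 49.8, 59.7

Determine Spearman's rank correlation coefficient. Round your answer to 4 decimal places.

0.3143

Rank height: 3, 5, 4, 2, 1, 6
Rank sales: 4, 3, 1, 5, 2, 6
d = rank(height) − rank(sales): -1, 2, 3, -3, -1, 0; Σd² = 24
ρ = 1 − 6Σd² / [n(n²−1)] = 1 − 6×24 / (6×35) = 1 − 144/210 ≈ 0.3143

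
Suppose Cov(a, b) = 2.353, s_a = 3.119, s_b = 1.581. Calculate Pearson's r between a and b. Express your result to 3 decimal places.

r = Cov(a,b) / (s_a · s_b) = 2.353 / (3.119 × 1.581)
  = 2.353 / 4.9311 ≈ 0.477

0.477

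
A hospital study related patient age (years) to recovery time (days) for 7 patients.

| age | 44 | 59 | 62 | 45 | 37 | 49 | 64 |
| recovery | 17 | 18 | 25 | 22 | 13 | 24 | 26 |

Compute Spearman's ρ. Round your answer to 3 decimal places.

0.893

Rank age: 2, 5, 6, 3, 1, 4, 7
Rank recovery: 2, 3, 6, 4, 1, 5, 7
d = rank(age) − rank(recovery): 0, 2, 0, -1, 0, -1, 0; Σd² = 6
ρ = 1 − 6Σd² / [n(n²−1)] = 1 − 6×6 / (7×48) = 1 − 36/336 ≈ 0.893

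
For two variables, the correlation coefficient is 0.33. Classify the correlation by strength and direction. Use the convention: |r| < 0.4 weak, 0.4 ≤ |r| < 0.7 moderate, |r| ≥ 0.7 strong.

r = 0.33 > 0 so the relationship is positive.
|r| = 0.33, which falls in the weak range.

weak positive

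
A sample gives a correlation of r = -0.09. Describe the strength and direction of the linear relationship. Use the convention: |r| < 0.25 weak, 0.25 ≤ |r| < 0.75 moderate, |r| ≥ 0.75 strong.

weak negative

r = -0.09 < 0 so the relationship is negative.
|r| = 0.09, which falls in the weak range.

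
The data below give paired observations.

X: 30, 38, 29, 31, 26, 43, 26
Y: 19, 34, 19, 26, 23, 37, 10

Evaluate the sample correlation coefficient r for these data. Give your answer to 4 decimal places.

0.8892

n = 7, ΣX = 223, ΣY = 168, ΣX² = 7347, ΣY² = 4552, ΣXY = 5668
nΣXY − ΣXΣY = 39676 − 37464 = 2212
nΣX² − (ΣX)² = 51429 − 49729 = 1700; nΣY² − (ΣY)² = 31864 − 28224 = 3640
r = 2212 / √(1700 × 3640) = 2212 / 2487.5691 ≈ 0.8892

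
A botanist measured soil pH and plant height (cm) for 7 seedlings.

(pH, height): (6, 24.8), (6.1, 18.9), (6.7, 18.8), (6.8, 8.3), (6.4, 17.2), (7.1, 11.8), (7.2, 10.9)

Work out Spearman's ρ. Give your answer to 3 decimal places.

Rank pH: 1, 2, 4, 5, 3, 6, 7
Rank height: 7, 6, 5, 1, 4, 3, 2
d = rank(pH) − rank(height): -6, -4, -1, 4, -1, 3, 5; Σd² = 104
ρ = 1 − 6Σd² / [n(n²−1)] = 1 − 6×104 / (7×48) = 1 − 624/336 ≈ -0.857

-0.857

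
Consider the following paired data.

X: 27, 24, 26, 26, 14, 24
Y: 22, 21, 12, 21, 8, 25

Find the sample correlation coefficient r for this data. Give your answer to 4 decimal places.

0.6699

n = 6, ΣX = 141, ΣY = 109, ΣX² = 3429, ΣY² = 2199, ΣXY = 2668
nΣXY − ΣXΣY = 16008 − 15369 = 639
nΣX² − (ΣX)² = 20574 − 19881 = 693; nΣY² − (ΣY)² = 13194 − 11881 = 1313
r = 639 / √(693 × 1313) = 639 / 953.8915 ≈ 0.6699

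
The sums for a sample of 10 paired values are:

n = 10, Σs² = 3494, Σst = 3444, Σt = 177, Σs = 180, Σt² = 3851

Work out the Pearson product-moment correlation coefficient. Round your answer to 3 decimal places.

r = (nΣst − ΣsΣt) / √[(nΣs² − (Σs)²)(nΣt² − (Σt)²)]
Numerator: 10×3444 − 180×177 = 2580
Denominator: √[(34940 − 32400)(38510 − 31329)] = √[2540 × 7181] = 4270.8009
r = 2580 / 4270.8009 ≈ 0.604

0.604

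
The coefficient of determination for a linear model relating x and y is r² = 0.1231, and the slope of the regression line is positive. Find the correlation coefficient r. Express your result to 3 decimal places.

0.351

|r| = √0.1231 = 0.351
The association is positive, so r = 0.351.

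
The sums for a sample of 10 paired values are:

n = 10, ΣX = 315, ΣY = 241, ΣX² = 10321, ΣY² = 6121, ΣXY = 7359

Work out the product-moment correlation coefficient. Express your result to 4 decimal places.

r = (nΣXY − ΣXΣY) / √[(nΣX² − (ΣX)²)(nΣY² − (ΣY)²)]
Numerator: 10×7359 − 315×241 = -2325
Denominator: √[(103210 − 99225)(61210 − 58081)] = √[3985 × 3129] = 3531.1563
r = -2325 / 3531.1563 ≈ -0.6584

-0.6584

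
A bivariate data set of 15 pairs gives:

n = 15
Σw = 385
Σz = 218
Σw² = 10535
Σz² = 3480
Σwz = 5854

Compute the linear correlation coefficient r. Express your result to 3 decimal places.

0.573

r = (nΣwz − ΣwΣz) / √[(nΣw² − (Σw)²)(nΣz² − (Σz)²)]
Numerator: 15×5854 − 385×218 = 3880
Denominator: √[(158025 − 148225)(52200 − 47524)] = √[9800 × 4676] = 6769.4017
r = 3880 / 6769.4017 ≈ 0.573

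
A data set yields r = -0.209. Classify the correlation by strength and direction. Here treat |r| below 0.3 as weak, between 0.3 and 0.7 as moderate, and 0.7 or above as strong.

r = -0.209 < 0 so the relationship is negative.
|r| = 0.209, which falls in the weak range.

weak negative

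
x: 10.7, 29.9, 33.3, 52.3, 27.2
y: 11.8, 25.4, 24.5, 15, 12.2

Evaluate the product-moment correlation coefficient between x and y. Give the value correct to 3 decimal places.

0.228

n = 5, Σx = 153.4, Σy = 88.9, Σx² = 5592.52, Σy² = 1758.49, Σxy = 2817.91
nΣxy − ΣxΣy = 14089.55 − 13637.26 = 452.29
nΣx² − (Σx)² = 27962.6 − 23531.56 = 4431.04; nΣy² − (Σy)² = 8792.45 − 7903.21 = 889.24
r = 452.29 / √(4431.04 × 889.24) = 452.29 / 1985.0083 ≈ 0.228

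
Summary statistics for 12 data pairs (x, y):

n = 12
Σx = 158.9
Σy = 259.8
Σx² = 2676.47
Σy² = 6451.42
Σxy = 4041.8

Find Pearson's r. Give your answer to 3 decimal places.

0.875

r = (nΣxy − ΣxΣy) / √[(nΣx² − (Σx)²)(nΣy² − (Σy)²)]
Numerator: 12×4041.8 − 158.9×259.8 = 7219.38
Denominator: √[(32117.64 − 25249.21)(77417.04 − 67496.04)] = √[6868.43 × 9921] = 8254.7982
r = 7219.38 / 8254.7982 ≈ 0.875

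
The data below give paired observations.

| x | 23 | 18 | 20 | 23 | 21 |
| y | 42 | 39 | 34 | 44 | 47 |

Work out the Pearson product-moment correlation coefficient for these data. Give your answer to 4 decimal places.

n = 5, Σx = 105, Σy = 206, Σx² = 2223, Σy² = 8586, Σxy = 4347
nΣxy − ΣxΣy = 21735 − 21630 = 105
nΣx² − (Σx)² = 11115 − 11025 = 90; nΣy² − (Σy)² = 42930 − 42436 = 494
r = 105 / √(90 × 494) = 105 / 210.8554 ≈ 0.4980

0.4980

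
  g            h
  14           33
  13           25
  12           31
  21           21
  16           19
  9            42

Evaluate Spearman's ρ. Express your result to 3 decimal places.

Rank g: 4, 3, 2, 6, 5, 1
Rank h: 5, 3, 4, 2, 1, 6
d = rank(g) − rank(h): -1, 0, -2, 4, 4, -5; Σd² = 62
ρ = 1 − 6Σd² / [n(n²−1)] = 1 − 6×62 / (6×35) = 1 − 372/210 ≈ -0.771

-0.771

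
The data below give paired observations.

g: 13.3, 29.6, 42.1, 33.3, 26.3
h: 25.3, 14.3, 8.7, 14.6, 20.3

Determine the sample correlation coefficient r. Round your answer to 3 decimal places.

n = 5, Σg = 144.6, Σh = 83.2, Σg² = 4626.04, Σh² = 1545.52, Σgh = 2146.11
nΣgh − ΣgΣh = 10730.55 − 12030.72 = -1300.17
nΣg² − (Σg)² = 23130.2 − 20909.16 = 2221.04; nΣh² − (Σh)² = 7727.6 − 6922.24 = 805.36
r = -1300.17 / √(2221.04 × 805.36) = -1300.17 / 1337.4366 ≈ -0.972

-0.972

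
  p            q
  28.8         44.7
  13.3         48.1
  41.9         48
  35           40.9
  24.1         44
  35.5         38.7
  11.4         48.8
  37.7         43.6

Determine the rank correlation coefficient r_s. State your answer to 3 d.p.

Rank p: 4, 2, 8, 5, 3, 6, 1, 7
Rank q: 5, 7, 6, 2, 4, 1, 8, 3
d = rank(p) − rank(q): -1, -5, 2, 3, -1, 5, -7, 4; Σd² = 130
ρ = 1 − 6Σd² / [n(n²−1)] = 1 − 6×130 / (8×63) = 1 − 780/504 ≈ -0.548

-0.548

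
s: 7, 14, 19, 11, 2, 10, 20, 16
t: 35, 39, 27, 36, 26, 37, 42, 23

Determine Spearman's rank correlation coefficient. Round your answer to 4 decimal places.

Rank s: 2, 5, 7, 4, 1, 3, 8, 6
Rank t: 4, 7, 3, 5, 2, 6, 8, 1
d = rank(s) − rank(t): -2, -2, 4, -1, -1, -3, 0, 5; Σd² = 60
ρ = 1 − 6Σd² / [n(n²−1)] = 1 − 6×60 / (8×63) = 1 − 360/504 ≈ 0.2857

0.2857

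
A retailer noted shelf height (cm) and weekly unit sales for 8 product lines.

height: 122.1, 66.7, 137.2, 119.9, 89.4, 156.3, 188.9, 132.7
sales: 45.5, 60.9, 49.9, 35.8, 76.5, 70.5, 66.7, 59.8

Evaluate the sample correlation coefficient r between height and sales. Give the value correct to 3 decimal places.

n = 8, Σx = 1013.2, Σy = 465.6, Σx² = 138271.7, Σy² = 28398.14, Σxy = 59149.62
nΣxy − ΣxΣy = 473196.96 − 471745.92 = 1451.04
nΣx² − (Σx)² = 1106173.6 − 1026574.24 = 79599.36; nΣy² − (Σy)² = 227185.12 − 216783.36 = 10401.76
r = 1451.04 / √(79599.36 × 10401.76) = 1451.04 / 28774.5276 ≈ 0.050

0.050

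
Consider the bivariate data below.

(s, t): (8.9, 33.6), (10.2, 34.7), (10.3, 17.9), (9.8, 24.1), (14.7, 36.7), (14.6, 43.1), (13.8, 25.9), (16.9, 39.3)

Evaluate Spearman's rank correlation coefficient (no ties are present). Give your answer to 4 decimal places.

Rank s: 1, 3, 4, 2, 7, 6, 5, 8
Rank t: 4, 5, 1, 2, 6, 8, 3, 7
d = rank(s) − rank(t): -3, -2, 3, 0, 1, -2, 2, 1; Σd² = 32
ρ = 1 − 6Σd² / [n(n²−1)] = 1 − 6×32 / (8×63) = 1 − 192/504 ≈ 0.6190

0.6190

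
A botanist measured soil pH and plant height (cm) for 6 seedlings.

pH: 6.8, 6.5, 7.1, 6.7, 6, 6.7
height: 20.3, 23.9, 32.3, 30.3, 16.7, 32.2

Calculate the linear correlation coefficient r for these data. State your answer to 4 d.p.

n = 6, Σx = 39.8, Σy = 155.7, Σx² = 264.68, Σy² = 4260.41, Σxy = 1041.67
nΣxy − ΣxΣy = 6250.02 − 6196.86 = 53.16
nΣx² − (Σx)² = 1588.08 − 1584.04 = 4.04; nΣy² − (Σy)² = 25562.46 − 24242.49 = 1319.97
r = 53.16 / √(4.04 × 1319.97) = 53.16 / 73.0252 ≈ 0.7280

0.7280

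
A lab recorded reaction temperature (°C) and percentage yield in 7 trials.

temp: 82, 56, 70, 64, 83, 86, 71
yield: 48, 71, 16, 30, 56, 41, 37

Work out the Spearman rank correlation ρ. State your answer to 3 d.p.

0.107

Rank temp: 5, 1, 3, 2, 6, 7, 4
Rank yield: 5, 7, 1, 2, 6, 4, 3
d = rank(temp) − rank(yield): 0, -6, 2, 0, 0, 3, 1; Σd² = 50
ρ = 1 − 6Σd² / [n(n²−1)] = 1 − 6×50 / (7×48) = 1 − 300/336 ≈ 0.107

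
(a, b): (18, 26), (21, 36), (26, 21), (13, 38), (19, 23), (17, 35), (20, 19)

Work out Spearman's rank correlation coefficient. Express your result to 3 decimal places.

Rank a: 3, 6, 7, 1, 4, 2, 5
Rank b: 4, 6, 2, 7, 3, 5, 1
d = rank(a) − rank(b): -1, 0, 5, -6, 1, -3, 4; Σd² = 88
ρ = 1 − 6Σd² / [n(n²−1)] = 1 − 6×88 / (7×48) = 1 − 528/336 ≈ -0.571

-0.571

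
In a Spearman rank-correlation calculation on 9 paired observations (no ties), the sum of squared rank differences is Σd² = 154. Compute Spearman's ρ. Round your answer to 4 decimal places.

ρ = 1 − 6Σd² / [n(n²−1)] = 1 − 6×154 / (9×80)
  = 1 − 924/720 = 1 − 1.28333 ≈ -0.2833

-0.2833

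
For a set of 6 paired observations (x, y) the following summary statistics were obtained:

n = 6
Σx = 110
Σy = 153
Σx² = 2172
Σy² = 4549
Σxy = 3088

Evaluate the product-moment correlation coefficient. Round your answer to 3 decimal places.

r = (nΣxy − ΣxΣy) / √[(nΣx² − (Σx)²)(nΣy² − (Σy)²)]
Numerator: 6×3088 − 110×153 = 1698
Denominator: √[(13032 − 12100)(27294 − 23409)] = √[932 × 3885] = 1902.8452
r = 1698 / 1902.8452 ≈ 0.892

0.892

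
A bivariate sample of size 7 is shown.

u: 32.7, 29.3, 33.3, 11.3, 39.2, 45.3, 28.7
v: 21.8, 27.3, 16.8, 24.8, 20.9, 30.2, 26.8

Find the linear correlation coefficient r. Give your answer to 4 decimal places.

0.0515

n = 7, Σu = 219.8, Σv = 168.6, Σu² = 7576.78, Σv² = 4184.9, Σuv = 5308.93
nΣuv − ΣuΣv = 37162.51 − 37058.28 = 104.23
nΣu² − (Σu)² = 53037.46 − 48312.04 = 4725.42; nΣv² − (Σv)² = 29294.3 − 28425.96 = 868.34
r = 104.23 / √(4725.42 × 868.34) = 104.23 / 2025.6533 ≈ 0.0515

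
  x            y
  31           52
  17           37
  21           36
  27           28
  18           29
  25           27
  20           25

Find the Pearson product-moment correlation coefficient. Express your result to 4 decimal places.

0.4688

n = 7, Σx = 159, Σy = 234, Σx² = 3769, Σy² = 8348, Σxy = 5450
nΣxy − ΣxΣy = 38150 − 37206 = 944
nΣx² − (Σx)² = 26383 − 25281 = 1102; nΣy² − (Σy)² = 58436 − 54756 = 3680
r = 944 / √(1102 × 3680) = 944 / 2013.7924 ≈ 0.4688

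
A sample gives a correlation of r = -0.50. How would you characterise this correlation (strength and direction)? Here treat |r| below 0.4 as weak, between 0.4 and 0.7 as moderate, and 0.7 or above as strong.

r = -0.50 < 0 so the relationship is negative.
|r| = 0.50, which falls in the moderate range.

moderate negative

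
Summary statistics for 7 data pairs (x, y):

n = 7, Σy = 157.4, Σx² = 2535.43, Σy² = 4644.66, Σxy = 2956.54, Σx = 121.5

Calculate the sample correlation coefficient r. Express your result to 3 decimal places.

r = (nΣxy − ΣxΣy) / √[(nΣx² − (Σx)²)(nΣy² − (Σy)²)]
Numerator: 7×2956.54 − 121.5×157.4 = 1571.68
Denominator: √[(17748.01 − 14762.25)(32512.62 − 24774.76)] = √[2985.76 × 7737.86] = 4806.5989
r = 1571.68 / 4806.5989 ≈ 0.327

0.327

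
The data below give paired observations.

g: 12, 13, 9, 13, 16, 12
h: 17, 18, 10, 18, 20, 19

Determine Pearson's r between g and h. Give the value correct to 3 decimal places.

n = 6, Σg = 75, Σh = 102, Σg² = 963, Σh² = 1798, Σgh = 1310
nΣgh − ΣgΣh = 7860 − 7650 = 210
nΣg² − (Σg)² = 5778 − 5625 = 153; nΣh² − (Σh)² = 10788 − 10404 = 384
r = 210 / √(153 × 384) = 210 / 242.3881 ≈ 0.866

0.866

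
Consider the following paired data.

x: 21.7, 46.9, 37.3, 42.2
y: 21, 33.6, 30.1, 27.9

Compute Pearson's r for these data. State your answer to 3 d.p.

n = 4, Σx = 148.1, Σy = 112.6, Σx² = 5842.63, Σy² = 3254.38, Σxy = 4331.65
nΣxy − ΣxΣy = 17326.6 − 16676.06 = 650.54
nΣx² − (Σx)² = 23370.52 − 21933.61 = 1436.91; nΣy² − (Σy)² = 13017.52 − 12678.76 = 338.76
r = 650.54 / √(1436.91 × 338.76) = 650.54 / 697.6873 ≈ 0.932

0.932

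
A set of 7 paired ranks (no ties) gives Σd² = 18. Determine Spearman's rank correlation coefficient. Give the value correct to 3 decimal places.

0.679

ρ = 1 − 6Σd² / [n(n²−1)] = 1 − 6×18 / (7×48)
  = 1 − 108/336 = 1 − 0.3214 ≈ 0.679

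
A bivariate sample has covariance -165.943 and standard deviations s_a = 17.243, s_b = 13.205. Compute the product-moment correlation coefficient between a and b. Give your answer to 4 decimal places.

-0.7288

r = Cov(a,b) / (s_a · s_b) = -165.943 / (17.243 × 13.205)
  = -165.943 / 227.6938 ≈ -0.7288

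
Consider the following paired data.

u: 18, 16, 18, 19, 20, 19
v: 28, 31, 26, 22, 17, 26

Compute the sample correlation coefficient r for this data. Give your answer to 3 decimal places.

-0.896

n = 6, Σu = 110, Σv = 150, Σu² = 2026, Σv² = 3870, Σuv = 2720
nΣuv − ΣuΣv = 16320 − 16500 = -180
nΣu² − (Σu)² = 12156 − 12100 = 56; nΣv² − (Σv)² = 23220 − 22500 = 720
r = -180 / √(56 × 720) = -180 / 200.7984 ≈ -0.896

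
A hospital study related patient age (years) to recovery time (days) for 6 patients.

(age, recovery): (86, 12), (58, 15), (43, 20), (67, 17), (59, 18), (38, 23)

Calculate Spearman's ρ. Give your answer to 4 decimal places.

Rank age: 6, 3, 2, 5, 4, 1
Rank recovery: 1, 2, 5, 3, 4, 6
d = rank(age) − rank(recovery): 5, 1, -3, 2, 0, -5; Σd² = 64
ρ = 1 − 6Σd² / [n(n²−1)] = 1 − 6×64 / (6×35) = 1 − 384/210 ≈ -0.8286

-0.8286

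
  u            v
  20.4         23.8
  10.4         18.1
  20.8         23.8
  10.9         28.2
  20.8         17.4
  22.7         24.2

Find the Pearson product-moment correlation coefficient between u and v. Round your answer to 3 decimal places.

-0.057

n = 6, Σu = 106, Σv = 135.5, Σu² = 2023.7, Σv² = 3144.13, Σuv = 2387.44
nΣuv − ΣuΣv = 14324.64 − 14363 = -38.36
nΣu² − (Σu)² = 12142.2 − 11236 = 906.2; nΣv² − (Σv)² = 18864.78 − 18360.25 = 504.53
r = -38.36 / √(906.2 × 504.53) = -38.36 / 676.1694 ≈ -0.057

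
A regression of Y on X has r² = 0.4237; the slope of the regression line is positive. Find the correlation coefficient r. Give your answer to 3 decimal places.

|r| = √0.4237 = 0.651
The association is positive, so r = 0.651.

0.651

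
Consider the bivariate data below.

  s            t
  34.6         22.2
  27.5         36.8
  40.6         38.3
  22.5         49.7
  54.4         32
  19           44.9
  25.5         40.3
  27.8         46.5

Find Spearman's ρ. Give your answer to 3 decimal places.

Rank s: 6, 4, 7, 2, 8, 1, 3, 5
Rank t: 1, 3, 4, 8, 2, 6, 5, 7
d = rank(s) − rank(t): 5, 1, 3, -6, 6, -5, -2, -2; Σd² = 140
ρ = 1 − 6Σd² / [n(n²−1)] = 1 − 6×140 / (8×63) = 1 − 840/504 ≈ -0.667

-0.667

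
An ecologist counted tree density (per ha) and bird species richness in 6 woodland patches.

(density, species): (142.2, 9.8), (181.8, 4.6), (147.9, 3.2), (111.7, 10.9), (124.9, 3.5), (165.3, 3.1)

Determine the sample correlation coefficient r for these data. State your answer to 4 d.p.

n = 6, Σx = 873.8, Σy = 35.1, Σx² = 130547.48, Σy² = 268.11, Σxy = 4870.23
nΣxy − ΣxΣy = 29221.38 − 30670.38 = -1449
nΣx² − (Σx)² = 783284.88 − 763526.44 = 19758.44; nΣy² − (Σy)² = 1608.66 − 1232.01 = 376.65
r = -1449 / √(19758.44 × 376.65) = -1449 / 2728.0059 ≈ -0.5312

-0.5312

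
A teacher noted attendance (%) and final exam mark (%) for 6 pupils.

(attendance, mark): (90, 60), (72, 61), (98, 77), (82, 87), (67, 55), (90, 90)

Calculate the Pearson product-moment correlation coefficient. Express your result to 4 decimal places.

0.5573

n = 6, Σx = 499, Σy = 430, Σx² = 42201, Σy² = 31944, Σxy = 36257
nΣxy − ΣxΣy = 217542 − 214570 = 2972
nΣx² − (Σx)² = 253206 − 249001 = 4205; nΣy² − (Σy)² = 191664 − 184900 = 6764
r = 2972 / √(4205 × 6764) = 2972 / 5333.1623 ≈ 0.5573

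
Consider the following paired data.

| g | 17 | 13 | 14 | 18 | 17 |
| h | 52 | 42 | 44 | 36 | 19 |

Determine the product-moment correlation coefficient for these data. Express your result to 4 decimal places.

n = 5, Σg = 79, Σh = 193, Σg² = 1267, Σh² = 8061, Σgh = 3017
nΣgh − ΣgΣh = 15085 − 15247 = -162
nΣg² − (Σg)² = 6335 − 6241 = 94; nΣh² − (Σh)² = 40305 − 37249 = 3056
r = -162 / √(94 × 3056) = -162 / 535.9701 ≈ -0.3023

-0.3023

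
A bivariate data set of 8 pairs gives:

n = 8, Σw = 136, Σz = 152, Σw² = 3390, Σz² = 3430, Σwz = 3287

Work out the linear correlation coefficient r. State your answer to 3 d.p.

0.920

r = (nΣwz − ΣwΣz) / √[(nΣw² − (Σw)²)(nΣz² − (Σz)²)]
Numerator: 8×3287 − 136×152 = 5624
Denominator: √[(27120 − 18496)(27440 − 23104)] = √[8624 × 4336] = 6115.0359
r = 5624 / 6115.0359 ≈ 0.920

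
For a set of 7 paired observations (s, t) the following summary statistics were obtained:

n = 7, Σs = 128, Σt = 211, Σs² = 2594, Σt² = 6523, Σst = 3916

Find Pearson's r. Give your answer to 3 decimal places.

r = (nΣst − ΣsΣt) / √[(nΣs² − (Σs)²)(nΣt² − (Σt)²)]
Numerator: 7×3916 − 128×211 = 404
Denominator: √[(18158 − 16384)(45661 − 44521)] = √[1774 × 1140] = 1422.0970
r = 404 / 1422.0970 ≈ 0.284

0.284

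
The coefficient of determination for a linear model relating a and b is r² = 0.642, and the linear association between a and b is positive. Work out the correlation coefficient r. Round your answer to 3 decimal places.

|r| = √0.642 = 0.801
The association is positive, so r = 0.801.

0.801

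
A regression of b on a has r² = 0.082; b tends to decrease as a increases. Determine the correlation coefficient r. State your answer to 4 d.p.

-0.2864

|r| = √0.082 = 0.2864
The association is negative, so r = −0.2864.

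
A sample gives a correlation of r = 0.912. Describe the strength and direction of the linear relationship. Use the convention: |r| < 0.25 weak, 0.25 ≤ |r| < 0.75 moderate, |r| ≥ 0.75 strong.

r = 0.912 > 0 so the relationship is positive.
|r| = 0.912, which falls in the strong range.

strong positive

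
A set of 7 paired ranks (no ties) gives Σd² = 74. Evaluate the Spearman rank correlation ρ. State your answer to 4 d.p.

-0.3214

ρ = 1 − 6Σd² / [n(n²−1)] = 1 − 6×74 / (7×48)
  = 1 − 444/336 = 1 − 1.32143 ≈ -0.3214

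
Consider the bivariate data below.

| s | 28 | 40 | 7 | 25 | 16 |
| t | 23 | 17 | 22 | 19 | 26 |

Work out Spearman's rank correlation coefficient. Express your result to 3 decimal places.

-0.500

Rank s: 4, 5, 1, 3, 2
Rank t: 4, 1, 3, 2, 5
d = rank(s) − rank(t): 0, 4, -2, 1, -3; Σd² = 30
ρ = 1 − 6Σd² / [n(n²−1)] = 1 − 6×30 / (5×24) = 1 − 180/120 ≈ -0.500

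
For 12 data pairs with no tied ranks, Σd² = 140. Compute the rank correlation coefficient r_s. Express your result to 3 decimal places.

ρ = 1 − 6Σd² / [n(n²−1)] = 1 − 6×140 / (12×143)
  = 1 − 840/1716 = 1 − 0.4895 ≈ 0.510

0.510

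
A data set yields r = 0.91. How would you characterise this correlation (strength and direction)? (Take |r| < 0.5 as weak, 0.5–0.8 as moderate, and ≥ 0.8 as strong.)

r = 0.91 > 0 so the relationship is positive.
|r| = 0.91, which falls in the strong range.

strong positive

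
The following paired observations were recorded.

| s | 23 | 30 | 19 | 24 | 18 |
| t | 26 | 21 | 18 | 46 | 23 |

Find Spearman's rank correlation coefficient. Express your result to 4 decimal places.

Rank s: 3, 5, 2, 4, 1
Rank t: 4, 2, 1, 5, 3
d = rank(s) − rank(t): -1, 3, 1, -1, -2; Σd² = 16
ρ = 1 − 6Σd² / [n(n²−1)] = 1 − 6×16 / (5×24) = 1 − 96/120 ≈ 0.2000

0.2000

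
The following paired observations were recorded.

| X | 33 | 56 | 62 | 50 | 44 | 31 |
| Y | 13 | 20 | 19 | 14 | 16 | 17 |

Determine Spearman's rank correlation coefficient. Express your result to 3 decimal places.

0.543

Rank X: 2, 5, 6, 4, 3, 1
Rank Y: 1, 6, 5, 2, 3, 4
d = rank(X) − rank(Y): 1, -1, 1, 2, 0, -3; Σd² = 16
ρ = 1 − 6Σd² / [n(n²−1)] = 1 − 6×16 / (6×35) = 1 − 96/210 ≈ 0.543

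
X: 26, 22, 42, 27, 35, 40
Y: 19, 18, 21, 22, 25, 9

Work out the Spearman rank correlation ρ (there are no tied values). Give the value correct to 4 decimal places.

Rank X: 2, 1, 6, 3, 4, 5
Rank Y: 3, 2, 4, 5, 6, 1
d = rank(X) − rank(Y): -1, -1, 2, -2, -2, 4; Σd² = 30
ρ = 1 − 6Σd² / [n(n²−1)] = 1 − 6×30 / (6×35) = 1 − 180/210 ≈ 0.1429

0.1429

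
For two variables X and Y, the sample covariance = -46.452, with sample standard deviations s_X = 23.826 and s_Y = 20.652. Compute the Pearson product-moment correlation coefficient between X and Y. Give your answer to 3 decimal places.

-0.094

r = Cov(X,Y) / (s_X · s_Y) = -46.452 / (23.826 × 20.652)
  = -46.452 / 492.0546 ≈ -0.094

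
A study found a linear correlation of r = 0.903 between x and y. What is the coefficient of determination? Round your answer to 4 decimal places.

r² = (0.903)² = 0.8154

0.8154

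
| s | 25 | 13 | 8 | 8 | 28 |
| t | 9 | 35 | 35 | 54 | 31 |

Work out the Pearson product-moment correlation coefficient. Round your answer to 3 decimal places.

-0.705

n = 5, Σs = 82, Σt = 164, Σs² = 1706, Σt² = 6408, Σst = 2260
nΣst − ΣsΣt = 11300 − 13448 = -2148
nΣs² − (Σs)² = 8530 − 6724 = 1806; nΣt² − (Σt)² = 32040 − 26896 = 5144
r = -2148 / √(1806 × 5144) = -2148 / 3047.9606 ≈ -0.705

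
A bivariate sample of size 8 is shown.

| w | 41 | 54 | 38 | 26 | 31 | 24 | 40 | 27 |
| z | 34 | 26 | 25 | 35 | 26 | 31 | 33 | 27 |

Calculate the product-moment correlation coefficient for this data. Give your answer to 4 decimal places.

-0.2353

n = 8, Σw = 281, Σz = 237, Σw² = 10583, Σz² = 7137, Σwz = 8257
nΣwz − ΣwΣz = 66056 − 66597 = -541
nΣw² − (Σw)² = 84664 − 78961 = 5703; nΣz² − (Σz)² = 57096 − 56169 = 927
r = -541 / √(5703 × 927) = -541 / 2299.2784 ≈ -0.2353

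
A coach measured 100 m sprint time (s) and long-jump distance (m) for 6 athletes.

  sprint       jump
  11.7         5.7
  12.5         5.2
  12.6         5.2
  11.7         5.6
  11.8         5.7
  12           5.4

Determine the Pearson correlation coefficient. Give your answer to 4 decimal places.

n = 6, Σx = 72.3, Σy = 32.8, Σx² = 872.03, Σy² = 179.58, Σxy = 394.79
nΣxy − ΣxΣy = 2368.74 − 2371.44 = -2.7
nΣx² − (Σx)² = 5232.18 − 5227.29 = 4.89; nΣy² − (Σy)² = 1077.48 − 1075.84 = 1.64
r = -2.7 / √(4.89 × 1.64) = -2.7 / 2.8319 ≈ -0.9534

-0.9534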